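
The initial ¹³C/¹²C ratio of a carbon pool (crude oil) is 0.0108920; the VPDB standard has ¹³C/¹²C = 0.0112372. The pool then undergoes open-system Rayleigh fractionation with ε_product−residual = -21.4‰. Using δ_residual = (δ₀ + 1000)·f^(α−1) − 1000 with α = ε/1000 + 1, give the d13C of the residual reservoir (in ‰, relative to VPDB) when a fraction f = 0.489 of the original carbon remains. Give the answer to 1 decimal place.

δ₀ = (0.0108920/0.0112372 − 1)×1000 = (0.969281 − 1)×1000 = -30.719‰
α − 1 = ε/1000 = -0.0214
f^(α−1) = 0.489^(-0.0214) = 1.015427
δ_res = (-30.719 + 1000) × 1.015427 − 1000 = 984.234 − 1000 = -15.77‰

-15.8‰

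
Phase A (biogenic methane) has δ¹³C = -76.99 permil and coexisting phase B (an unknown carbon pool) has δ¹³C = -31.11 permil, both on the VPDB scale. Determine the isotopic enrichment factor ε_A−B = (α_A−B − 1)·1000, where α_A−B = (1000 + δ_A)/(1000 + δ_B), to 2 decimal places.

-47.35 permil

α_A−B = (1000 + -76.99) / (1000 + -31.11) = 923.01 / 968.89 = 0.952647
ε_A−B = (0.952647 − 1) × 1000 = -47.353 permil
(The approximation ε ≈ δ_A − δ_B would give -45.88 permil.)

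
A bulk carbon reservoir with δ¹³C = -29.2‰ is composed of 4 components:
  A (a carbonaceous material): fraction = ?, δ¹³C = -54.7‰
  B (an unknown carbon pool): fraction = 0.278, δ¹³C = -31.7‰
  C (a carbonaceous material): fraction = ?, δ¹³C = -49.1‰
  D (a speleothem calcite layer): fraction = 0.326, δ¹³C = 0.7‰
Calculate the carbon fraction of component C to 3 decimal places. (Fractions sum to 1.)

0.187

Let f_C and f_A be the unknown fractions; fractions sum to 1 so f_C + f_A = 0.396.
Mass balance: Σ fᵢ·δᵢ = δ_bulk ⇒ f_C·(-49.1) + f_A·(-54.7) = -29.2 − (-8.584) = -20.616
Substitute f_A = 0.396 − f_C:
f_C·(-49.1 − -54.7) = -20.616 − 0.396×(-54.7) = 1.046
f_C = 1.046 / 5.6 = 0.1867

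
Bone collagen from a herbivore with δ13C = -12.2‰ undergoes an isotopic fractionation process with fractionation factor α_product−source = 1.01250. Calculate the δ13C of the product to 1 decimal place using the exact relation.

δ_product = (δ_source + 1000)·α − 1000
δ_product = (-12.2 + 1000) × 1.01250 − 1000
δ_product = 1000.147 − 1000 = 0.15‰

0.1‰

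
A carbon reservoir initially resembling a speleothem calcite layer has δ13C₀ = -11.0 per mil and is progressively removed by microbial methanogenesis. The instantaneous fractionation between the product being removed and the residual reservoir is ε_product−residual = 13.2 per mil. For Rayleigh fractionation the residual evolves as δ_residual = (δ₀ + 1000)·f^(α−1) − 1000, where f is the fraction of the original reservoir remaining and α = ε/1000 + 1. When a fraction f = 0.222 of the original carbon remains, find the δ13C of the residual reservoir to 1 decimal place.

-30.5 per mil

Rayleigh residual: δ_res = (δ₀ + 1000)·f^(α−1) − 1000
α = ε/1000 + 1 = 1.01320, so α − 1 = 0.01320
f^(α−1) = 0.222^(0.01320) = 0.980329
δ_res = (-11.0 + 1000) × 0.980329 − 1000 = 969.545 − 1000 = -30.45 per mil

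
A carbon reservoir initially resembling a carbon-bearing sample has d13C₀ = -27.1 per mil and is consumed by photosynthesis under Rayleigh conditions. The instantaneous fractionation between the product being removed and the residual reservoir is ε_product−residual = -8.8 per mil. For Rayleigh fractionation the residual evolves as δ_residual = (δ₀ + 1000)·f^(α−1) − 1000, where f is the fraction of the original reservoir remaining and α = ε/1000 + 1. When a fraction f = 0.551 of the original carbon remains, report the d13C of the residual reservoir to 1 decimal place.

-22.0 per mil

Rayleigh residual: δ_res = (δ₀ + 1000)·f^(α−1) − 1000
α = ε/1000 + 1 = 0.99120, so α − 1 = -0.00880
f^(α−1) = 0.551^(-0.00880) = 1.005259
δ_res = (-27.1 + 1000) × 1.005259 − 1000 = 978.016 − 1000 = -21.98 per mil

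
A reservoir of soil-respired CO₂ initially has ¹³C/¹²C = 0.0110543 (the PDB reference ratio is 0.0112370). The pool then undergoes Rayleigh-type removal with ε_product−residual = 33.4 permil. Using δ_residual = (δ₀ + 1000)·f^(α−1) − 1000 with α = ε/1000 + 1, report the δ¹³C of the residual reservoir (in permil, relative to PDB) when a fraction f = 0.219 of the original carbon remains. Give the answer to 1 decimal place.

-64.9 permil

δ₀ = (0.0110543/0.0112370 − 1)×1000 = (0.983741 − 1)×1000 = -16.259 permil
α − 1 = ε/1000 = 0.0334
f^(α−1) = 0.219^(0.0334) = 0.950541
δ_res = (-16.259 + 1000) × 0.950541 − 1000 = 935.086 − 1000 = -64.91 permil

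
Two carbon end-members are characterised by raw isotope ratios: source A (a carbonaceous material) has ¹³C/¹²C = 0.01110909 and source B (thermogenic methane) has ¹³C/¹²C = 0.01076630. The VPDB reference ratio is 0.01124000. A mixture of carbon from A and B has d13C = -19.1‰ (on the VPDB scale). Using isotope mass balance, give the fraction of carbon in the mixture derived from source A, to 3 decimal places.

0.756

δ_A = (0.01110909/0.01124000 − 1)×1000 = (0.988353 − 1)×1000 = -11.647‰
δ_B = (0.01076630/0.01124000 − 1)×1000 = (0.957856 − 1)×1000 = -42.144‰
f_A = (δ_mix − δ_B)/(δ_A − δ_B) = (-19.1 − (-42.144))/(-11.647 − (-42.144))
f_A = 23.044 / 30.497 = 0.7556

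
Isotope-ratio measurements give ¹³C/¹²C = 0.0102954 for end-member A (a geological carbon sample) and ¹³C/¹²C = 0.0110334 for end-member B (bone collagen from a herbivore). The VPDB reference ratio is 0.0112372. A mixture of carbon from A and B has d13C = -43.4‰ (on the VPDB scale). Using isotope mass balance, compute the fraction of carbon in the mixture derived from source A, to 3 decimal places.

δ_A = (0.0102954/0.0112372 − 1)×1000 = (0.916189 − 1)×1000 = -83.811‰
δ_B = (0.0110334/0.0112372 − 1)×1000 = (0.981864 − 1)×1000 = -18.136‰
f_A = (δ_mix − δ_B)/(δ_A − δ_B) = (-43.4 − (-18.136))/(-83.811 − (-18.136))
f_A = -25.264 / -65.675 = 0.3847

0.385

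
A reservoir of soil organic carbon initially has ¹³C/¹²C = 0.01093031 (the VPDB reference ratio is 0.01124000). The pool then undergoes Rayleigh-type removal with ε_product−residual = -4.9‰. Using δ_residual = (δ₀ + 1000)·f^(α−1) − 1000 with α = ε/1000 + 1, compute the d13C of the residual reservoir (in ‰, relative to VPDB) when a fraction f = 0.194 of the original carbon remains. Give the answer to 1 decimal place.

δ₀ = (0.01093031/0.01124000 − 1)×1000 = (0.972448 − 1)×1000 = -27.552‰
α − 1 = ε/1000 = -0.0049
f^(α−1) = 0.194^(-0.0049) = 1.008068
δ_res = (-27.552 + 1000) × 1.008068 − 1000 = 980.293 − 1000 = -19.71‰

-19.7‰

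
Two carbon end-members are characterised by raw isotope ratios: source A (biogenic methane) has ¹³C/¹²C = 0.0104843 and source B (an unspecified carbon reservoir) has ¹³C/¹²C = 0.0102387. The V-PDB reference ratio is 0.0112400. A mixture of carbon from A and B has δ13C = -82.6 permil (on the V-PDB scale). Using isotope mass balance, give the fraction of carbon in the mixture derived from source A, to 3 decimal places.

δ_A = (0.0104843/0.0112400 − 1)×1000 = (0.932767 − 1)×1000 = -67.233 permil
δ_B = (0.0102387/0.0112400 − 1)×1000 = (0.910916 − 1)×1000 = -89.084 permil
f_A = (δ_mix − δ_B)/(δ_A − δ_B) = (-82.6 − (-89.084))/(-67.233 − (-89.084))
f_A = 6.484 / 21.851 = 0.2967

0.297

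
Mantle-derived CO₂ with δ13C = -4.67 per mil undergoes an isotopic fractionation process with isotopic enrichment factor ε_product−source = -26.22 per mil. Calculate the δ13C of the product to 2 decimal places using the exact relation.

-30.77 per mil

Exactly, δ_product = (δ_source + 1000)·(ε/1000 + 1) − 1000.
δ_product = (-4.67 + 1000) × (-26.22/1000 + 1) − 1000
δ_product = -30.768 per mil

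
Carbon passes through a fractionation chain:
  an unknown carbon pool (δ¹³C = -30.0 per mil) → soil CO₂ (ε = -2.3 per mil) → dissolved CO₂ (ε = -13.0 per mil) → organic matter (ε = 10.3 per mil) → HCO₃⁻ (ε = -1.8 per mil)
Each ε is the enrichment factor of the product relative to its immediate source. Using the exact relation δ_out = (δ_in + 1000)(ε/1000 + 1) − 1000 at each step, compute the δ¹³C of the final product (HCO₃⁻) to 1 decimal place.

-36.7 per mil

step 1: δ = (-30.00 + 1000)·(-2.3/1000 + 1) − 1000 = -32.23 per mil
step 2: δ = (-32.23 + 1000)·(-13.0/1000 + 1) − 1000 = -44.81 per mil
step 3: δ = (-44.81 + 1000)·(10.3/1000 + 1) − 1000 = -34.97 per mil
step 4: δ = (-34.97 + 1000)·(-1.8/1000 + 1) − 1000 = -36.71 per mil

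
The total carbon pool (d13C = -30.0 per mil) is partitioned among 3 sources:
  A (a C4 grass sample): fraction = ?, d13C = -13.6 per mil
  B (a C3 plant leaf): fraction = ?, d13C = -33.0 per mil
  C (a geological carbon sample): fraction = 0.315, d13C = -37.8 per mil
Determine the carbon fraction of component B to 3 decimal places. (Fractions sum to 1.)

0.452

Let f_B and f_A be the unknown fractions; fractions sum to 1 so f_B + f_A = 0.685.
Mass balance: Σ fᵢ·δᵢ = δ_bulk ⇒ f_B·(-33.0) + f_A·(-13.6) = -30.0 − (-11.907) = -18.093
Substitute f_A = 0.685 − f_B:
f_B·(-33.0 − -13.6) = -18.093 − 0.685×(-13.6) = -8.777
f_B = -8.777 / -19.4 = 0.4524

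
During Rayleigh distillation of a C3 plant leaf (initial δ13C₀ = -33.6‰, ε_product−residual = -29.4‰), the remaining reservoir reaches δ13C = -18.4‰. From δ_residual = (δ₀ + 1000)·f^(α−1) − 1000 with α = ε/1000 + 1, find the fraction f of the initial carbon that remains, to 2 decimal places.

α − 1 = ε/1000 = -0.0294
(δ_res + 1000)/(δ₀ + 1000) = (-18.4 + 1000)/(-33.6 + 1000) = 981.6/966.4 = 1.015728
f = 1.015728^(1/-0.0294) = exp(ln(1.015728)/-0.0294) = exp(0.01561/-0.0294)
f = exp(-0.5308) = 0.5881

0.59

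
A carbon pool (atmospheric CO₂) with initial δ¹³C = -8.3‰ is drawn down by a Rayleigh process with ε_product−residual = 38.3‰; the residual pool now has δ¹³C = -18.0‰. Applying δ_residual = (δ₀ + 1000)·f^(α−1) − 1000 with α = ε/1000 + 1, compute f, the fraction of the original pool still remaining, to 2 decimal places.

α − 1 = ε/1000 = 0.0383
(δ_res + 1000)/(δ₀ + 1000) = (-18.0 + 1000)/(-8.3 + 1000) = 982.0/991.7 = 0.990219
f = 0.990219^(1/0.0383) = exp(ln(0.990219)/0.0383) = exp(-0.00983/0.0383)
f = exp(-0.2566) = 0.7736

0.77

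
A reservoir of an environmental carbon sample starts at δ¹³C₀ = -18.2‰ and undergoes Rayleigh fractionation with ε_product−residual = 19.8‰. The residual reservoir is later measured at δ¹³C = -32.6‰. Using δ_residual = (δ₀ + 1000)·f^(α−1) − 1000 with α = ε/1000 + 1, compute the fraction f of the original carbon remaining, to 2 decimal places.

0.47

α − 1 = ε/1000 = 0.0198
(δ_res + 1000)/(δ₀ + 1000) = (-32.6 + 1000)/(-18.2 + 1000) = 967.4/981.8 = 0.985333
f = 0.985333^(1/0.0198) = exp(ln(0.985333)/0.0198) = exp(-0.01478/0.0198)
f = exp(-0.7462) = 0.4741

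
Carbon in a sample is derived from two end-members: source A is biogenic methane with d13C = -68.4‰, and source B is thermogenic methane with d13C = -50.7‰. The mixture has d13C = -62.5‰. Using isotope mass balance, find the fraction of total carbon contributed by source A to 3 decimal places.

0.667

δ_mix = f_A·δ_A + (1 − f_A)·δ_B  ⇒  f_A = (δ_mix − δ_B)/(δ_A − δ_B)
f_A = (-62.5 − (-50.7)) / (-68.4 − (-50.7))
f_A = -11.8 / -17.7 = 0.6667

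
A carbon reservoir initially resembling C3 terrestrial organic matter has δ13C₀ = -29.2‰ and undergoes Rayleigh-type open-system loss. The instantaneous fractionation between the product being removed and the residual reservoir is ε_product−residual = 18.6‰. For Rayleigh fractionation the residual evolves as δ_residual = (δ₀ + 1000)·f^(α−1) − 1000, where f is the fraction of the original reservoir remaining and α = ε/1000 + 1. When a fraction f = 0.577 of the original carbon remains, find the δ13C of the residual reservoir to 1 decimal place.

Rayleigh residual: δ_res = (δ₀ + 1000)·f^(α−1) − 1000
α = ε/1000 + 1 = 1.01860, so α − 1 = 0.01860
f^(α−1) = 0.577^(0.01860) = 0.989824
δ_res = (-29.2 + 1000) × 0.989824 − 1000 = 960.921 − 1000 = -39.08‰

-39.1‰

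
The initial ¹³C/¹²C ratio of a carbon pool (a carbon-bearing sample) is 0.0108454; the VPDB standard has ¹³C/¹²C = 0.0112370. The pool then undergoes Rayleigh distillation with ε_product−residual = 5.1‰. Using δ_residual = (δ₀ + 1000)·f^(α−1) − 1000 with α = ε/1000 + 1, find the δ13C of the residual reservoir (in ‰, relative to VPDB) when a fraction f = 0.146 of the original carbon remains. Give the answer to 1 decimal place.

δ₀ = (0.0108454/0.0112370 − 1)×1000 = (0.965151 − 1)×1000 = -34.849‰
α − 1 = ε/1000 = 0.0051
f^(α−1) = 0.146^(0.0051) = 0.990235
δ_res = (-34.849 + 1000) × 0.990235 − 1000 = 955.726 − 1000 = -44.27‰

-44.3‰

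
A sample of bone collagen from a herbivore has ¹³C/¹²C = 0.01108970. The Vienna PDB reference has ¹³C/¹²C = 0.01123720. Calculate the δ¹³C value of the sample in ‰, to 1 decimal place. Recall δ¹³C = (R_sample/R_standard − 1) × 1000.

-13.1‰

δ¹³C = (R_sample / R_standard − 1) × 1000
R_sample / R_standard = 0.01108970 / 0.01123720 = 0.986874
δ¹³C = (0.986874 − 1) × 1000 = -13.13‰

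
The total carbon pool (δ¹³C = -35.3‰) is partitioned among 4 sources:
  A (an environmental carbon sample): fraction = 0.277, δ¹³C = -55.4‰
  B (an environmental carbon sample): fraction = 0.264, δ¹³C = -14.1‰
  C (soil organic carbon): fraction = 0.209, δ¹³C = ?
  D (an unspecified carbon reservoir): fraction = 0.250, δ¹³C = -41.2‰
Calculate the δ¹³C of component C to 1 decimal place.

Isotope mass balance: δ_bulk = Σ fᵢ·δᵢ.
-35.3 = 0.277×(-55.4) + 0.264×(-14.1) + 0.209×δ_C + 0.250×(-41.2)
0.209·δ_C = -35.3 − (-29.368) = -5.932
δ_C = -5.932 / 0.209 = -28.38‰

-28.4‰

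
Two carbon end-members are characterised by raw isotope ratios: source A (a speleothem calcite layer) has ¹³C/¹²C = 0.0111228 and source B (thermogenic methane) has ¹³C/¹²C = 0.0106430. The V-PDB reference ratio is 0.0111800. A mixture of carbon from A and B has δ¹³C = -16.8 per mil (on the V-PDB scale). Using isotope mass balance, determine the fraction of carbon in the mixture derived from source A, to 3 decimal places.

0.728

δ_A = (0.0111228/0.0111800 − 1)×1000 = (0.994884 − 1)×1000 = -5.116 per mil
δ_B = (0.0106430/0.0111800 − 1)×1000 = (0.951968 − 1)×1000 = -48.032 per mil
f_A = (δ_mix − δ_B)/(δ_A − δ_B) = (-16.8 − (-48.032))/(-5.116 − (-48.032))
f_A = 31.232 / 42.916 = 0.7278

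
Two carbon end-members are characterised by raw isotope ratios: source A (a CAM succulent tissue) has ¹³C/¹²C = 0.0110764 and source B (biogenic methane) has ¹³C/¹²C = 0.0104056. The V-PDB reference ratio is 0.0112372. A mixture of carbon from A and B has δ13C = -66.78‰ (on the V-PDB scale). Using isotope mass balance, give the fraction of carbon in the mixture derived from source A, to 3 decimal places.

0.121

δ_A = (0.0110764/0.0112372 − 1)×1000 = (0.985690 − 1)×1000 = -14.310‰
δ_B = (0.0104056/0.0112372 − 1)×1000 = (0.925996 − 1)×1000 = -74.004‰
f_A = (δ_mix − δ_B)/(δ_A − δ_B) = (-66.78 − (-74.004))/(-14.310 − (-74.004))
f_A = 7.224 / 59.695 = 0.1210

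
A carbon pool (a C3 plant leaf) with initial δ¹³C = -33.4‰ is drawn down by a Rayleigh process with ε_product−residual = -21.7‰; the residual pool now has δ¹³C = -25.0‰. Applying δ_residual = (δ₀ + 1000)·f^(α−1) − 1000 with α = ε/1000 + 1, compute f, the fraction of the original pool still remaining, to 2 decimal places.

0.67

α − 1 = ε/1000 = -0.0217
(δ_res + 1000)/(δ₀ + 1000) = (-25.0 + 1000)/(-33.4 + 1000) = 975.0/966.6 = 1.008690
f = 1.008690^(1/-0.0217) = exp(ln(1.008690)/-0.0217) = exp(0.00865/-0.0217)
f = exp(-0.3987) = 0.6712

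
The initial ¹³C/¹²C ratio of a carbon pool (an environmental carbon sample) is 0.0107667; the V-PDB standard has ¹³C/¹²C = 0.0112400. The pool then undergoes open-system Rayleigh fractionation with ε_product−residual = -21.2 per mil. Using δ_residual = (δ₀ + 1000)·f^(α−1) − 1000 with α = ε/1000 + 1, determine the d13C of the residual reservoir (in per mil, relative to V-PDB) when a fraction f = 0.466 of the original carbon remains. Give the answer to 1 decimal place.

δ₀ = (0.0107667/0.0112400 − 1)×1000 = (0.957891 − 1)×1000 = -42.109 per mil
α − 1 = ε/1000 = -0.0212
f^(α−1) = 0.466^(-0.0212) = 1.016319
δ_res = (-42.109 + 1000) × 1.016319 − 1000 = 973.524 − 1000 = -26.48 per mil

-26.5 per mil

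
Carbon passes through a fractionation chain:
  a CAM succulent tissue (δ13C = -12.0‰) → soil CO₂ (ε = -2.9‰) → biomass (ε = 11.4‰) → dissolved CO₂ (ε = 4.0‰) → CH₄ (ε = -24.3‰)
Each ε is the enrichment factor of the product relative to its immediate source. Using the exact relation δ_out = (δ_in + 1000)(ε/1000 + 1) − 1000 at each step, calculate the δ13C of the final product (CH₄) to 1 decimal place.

step 1: δ = (-12.00 + 1000)·(-2.9/1000 + 1) − 1000 = -14.87‰
step 2: δ = (-14.87 + 1000)·(11.4/1000 + 1) − 1000 = -3.63‰
step 3: δ = (-3.63 + 1000)·(4.0/1000 + 1) − 1000 = 0.35‰
step 4: δ = (0.35 + 1000)·(-24.3/1000 + 1) − 1000 = -23.96‰

-24.0‰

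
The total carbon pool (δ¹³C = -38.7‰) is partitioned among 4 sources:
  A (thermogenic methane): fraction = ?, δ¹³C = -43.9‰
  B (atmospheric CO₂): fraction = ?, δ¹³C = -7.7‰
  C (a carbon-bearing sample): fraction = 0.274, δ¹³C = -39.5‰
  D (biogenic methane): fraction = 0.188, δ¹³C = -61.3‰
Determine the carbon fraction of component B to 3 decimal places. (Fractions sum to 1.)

0.201

Let f_B and f_A be the unknown fractions; fractions sum to 1 so f_B + f_A = 0.538.
Mass balance: Σ fᵢ·δᵢ = δ_bulk ⇒ f_B·(-7.7) + f_A·(-43.9) = -38.7 − (-22.347) = -16.353
Substitute f_A = 0.538 − f_B:
f_B·(-7.7 − -43.9) = -16.353 − 0.538×(-43.9) = 7.266
f_B = 7.266 / 36.2 = 0.2007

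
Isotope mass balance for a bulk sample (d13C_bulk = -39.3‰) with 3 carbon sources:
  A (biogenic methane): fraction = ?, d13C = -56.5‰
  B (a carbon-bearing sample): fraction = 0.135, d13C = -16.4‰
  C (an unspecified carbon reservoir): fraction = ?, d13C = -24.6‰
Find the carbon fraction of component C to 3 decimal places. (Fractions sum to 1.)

Let f_C and f_A be the unknown fractions; fractions sum to 1 so f_C + f_A = 0.865.
Mass balance: Σ fᵢ·δᵢ = δ_bulk ⇒ f_C·(-24.6) + f_A·(-56.5) = -39.3 − (-2.214) = -37.086
Substitute f_A = 0.865 − f_C:
f_C·(-24.6 − -56.5) = -37.086 − 0.865×(-56.5) = 11.787
f_C = 11.787 / 31.9 = 0.3695

0.369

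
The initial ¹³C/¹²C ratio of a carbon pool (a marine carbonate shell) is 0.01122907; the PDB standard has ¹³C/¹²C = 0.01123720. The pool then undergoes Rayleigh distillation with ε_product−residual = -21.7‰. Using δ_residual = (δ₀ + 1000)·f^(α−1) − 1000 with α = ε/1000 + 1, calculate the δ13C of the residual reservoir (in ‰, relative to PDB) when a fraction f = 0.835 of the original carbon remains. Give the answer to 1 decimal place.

3.2‰

δ₀ = (0.01122907/0.01123720 − 1)×1000 = (0.999277 − 1)×1000 = -0.723‰
α − 1 = ε/1000 = -0.0217
f^(α−1) = 0.835^(-0.0217) = 1.003921
δ_res = (-0.723 + 1000) × 1.003921 − 1000 = 1003.194 − 1000 = 3.19‰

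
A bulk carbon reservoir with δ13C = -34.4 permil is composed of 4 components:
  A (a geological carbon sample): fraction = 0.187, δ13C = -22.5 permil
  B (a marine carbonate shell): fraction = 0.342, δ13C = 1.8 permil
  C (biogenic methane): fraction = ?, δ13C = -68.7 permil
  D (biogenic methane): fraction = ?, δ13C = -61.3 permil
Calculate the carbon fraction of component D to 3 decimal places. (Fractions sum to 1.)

0.209

Let f_D and f_C be the unknown fractions; fractions sum to 1 so f_D + f_C = 0.471.
Mass balance: Σ fᵢ·δᵢ = δ_bulk ⇒ f_D·(-61.3) + f_C·(-68.7) = -34.4 − (-3.592) = -30.808
Substitute f_C = 0.471 − f_D:
f_D·(-61.3 − -68.7) = -30.808 − 0.471×(-68.7) = 1.550
f_D = 1.550 / 7.4 = 0.2094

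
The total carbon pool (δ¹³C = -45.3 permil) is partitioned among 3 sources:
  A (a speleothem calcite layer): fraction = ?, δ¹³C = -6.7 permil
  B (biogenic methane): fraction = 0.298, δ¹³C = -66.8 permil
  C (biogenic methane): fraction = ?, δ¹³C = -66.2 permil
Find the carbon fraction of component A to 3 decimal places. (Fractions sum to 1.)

Let f_A and f_C be the unknown fractions; fractions sum to 1 so f_A + f_C = 0.702.
Mass balance: Σ fᵢ·δᵢ = δ_bulk ⇒ f_A·(-6.7) + f_C·(-66.2) = -45.3 − (-19.906) = -25.394
Substitute f_C = 0.702 − f_A:
f_A·(-6.7 − -66.2) = -25.394 − 0.702×(-66.2) = 21.079
f_A = 21.079 / 59.5 = 0.3543

0.354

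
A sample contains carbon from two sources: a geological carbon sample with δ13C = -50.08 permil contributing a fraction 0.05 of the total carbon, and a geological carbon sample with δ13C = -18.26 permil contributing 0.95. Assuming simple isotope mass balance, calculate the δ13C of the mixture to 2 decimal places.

δ_mix = f_A·δ_A + f_B·δ_B
δ_mix = 0.05 × (-50.08) + 0.95 × (-18.26)
δ_mix = -2.504 + -17.347 = -19.851 permil

-19.85 permil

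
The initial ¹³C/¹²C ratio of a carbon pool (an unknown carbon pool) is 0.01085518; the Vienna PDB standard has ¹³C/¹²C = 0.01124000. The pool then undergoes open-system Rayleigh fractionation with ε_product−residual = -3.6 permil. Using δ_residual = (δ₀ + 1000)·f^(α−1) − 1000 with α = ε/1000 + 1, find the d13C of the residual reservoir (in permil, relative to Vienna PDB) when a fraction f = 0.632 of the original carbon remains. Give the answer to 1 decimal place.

-32.6 permil

δ₀ = (0.01085518/0.01124000 − 1)×1000 = (0.965763 − 1)×1000 = -34.237 permil
α − 1 = ε/1000 = -0.0036
f^(α−1) = 0.632^(-0.0036) = 1.001653
δ_res = (-34.237 + 1000) × 1.001653 − 1000 = 967.360 − 1000 = -32.64 permil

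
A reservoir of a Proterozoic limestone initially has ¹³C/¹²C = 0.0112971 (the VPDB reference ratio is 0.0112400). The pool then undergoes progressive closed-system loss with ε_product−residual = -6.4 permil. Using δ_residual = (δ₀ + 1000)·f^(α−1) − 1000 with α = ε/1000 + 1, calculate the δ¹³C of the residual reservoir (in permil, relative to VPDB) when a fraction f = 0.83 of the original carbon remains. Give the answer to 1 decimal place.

δ₀ = (0.0112971/0.0112400 − 1)×1000 = (1.005080 − 1)×1000 = 5.080 permil
α − 1 = ε/1000 = -0.0064
f^(α−1) = 0.83^(-0.0064) = 1.001193
δ_res = (5.080 + 1000) × 1.001193 − 1000 = 1006.279 − 1000 = 6.28 permil

6.3 permil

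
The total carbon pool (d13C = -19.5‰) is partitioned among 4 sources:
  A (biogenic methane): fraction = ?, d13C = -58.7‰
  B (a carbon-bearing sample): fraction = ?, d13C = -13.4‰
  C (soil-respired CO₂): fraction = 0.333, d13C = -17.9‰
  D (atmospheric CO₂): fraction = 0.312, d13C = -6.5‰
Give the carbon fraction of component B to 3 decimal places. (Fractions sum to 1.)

Let f_B and f_A be the unknown fractions; fractions sum to 1 so f_B + f_A = 0.355.
Mass balance: Σ fᵢ·δᵢ = δ_bulk ⇒ f_B·(-13.4) + f_A·(-58.7) = -19.5 − (-7.989) = -11.511
Substitute f_A = 0.355 − f_B:
f_B·(-13.4 − -58.7) = -11.511 − 0.355×(-58.7) = 9.327
f_B = 9.327 / 45.3 = 0.2059

0.206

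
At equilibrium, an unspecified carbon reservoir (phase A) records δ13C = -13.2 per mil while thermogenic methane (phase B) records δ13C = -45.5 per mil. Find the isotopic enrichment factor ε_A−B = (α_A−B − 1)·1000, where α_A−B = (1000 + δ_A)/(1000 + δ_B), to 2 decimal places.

33.84 per mil

α_A−B = (1000 + -13.2) / (1000 + -45.5) = 986.8 / 954.5 = 1.033840
ε_A−B = (1.033840 − 1) × 1000 = 33.840 per mil
(The approximation ε ≈ δ_A − δ_B would give 32.3 per mil.)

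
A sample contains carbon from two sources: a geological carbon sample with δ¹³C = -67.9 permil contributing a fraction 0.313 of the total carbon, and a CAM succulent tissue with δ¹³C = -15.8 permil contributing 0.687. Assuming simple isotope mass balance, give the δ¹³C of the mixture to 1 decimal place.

δ_mix = f_A·δ_A + f_B·δ_B
δ_mix = 0.313 × (-67.9) + 0.687 × (-15.8)
δ_mix = -21.25 + -10.85 = -32.11 permil

-32.1 permil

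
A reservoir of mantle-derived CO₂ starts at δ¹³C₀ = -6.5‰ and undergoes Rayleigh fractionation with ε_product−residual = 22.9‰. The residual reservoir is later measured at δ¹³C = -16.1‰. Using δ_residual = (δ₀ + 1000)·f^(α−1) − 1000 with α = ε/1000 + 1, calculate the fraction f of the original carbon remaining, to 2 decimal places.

0.65

α − 1 = ε/1000 = 0.0229
(δ_res + 1000)/(δ₀ + 1000) = (-16.1 + 1000)/(-6.5 + 1000) = 983.9/993.5 = 0.990337
f = 0.990337^(1/0.0229) = exp(ln(0.990337)/0.0229) = exp(-0.00971/0.0229)
f = exp(-0.4240) = 0.6544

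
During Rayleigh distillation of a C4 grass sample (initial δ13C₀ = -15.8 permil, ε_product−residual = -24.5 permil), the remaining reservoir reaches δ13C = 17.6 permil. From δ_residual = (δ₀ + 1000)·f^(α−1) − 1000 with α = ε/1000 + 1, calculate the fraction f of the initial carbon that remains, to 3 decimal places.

α − 1 = ε/1000 = -0.0245
(δ_res + 1000)/(δ₀ + 1000) = (17.6 + 1000)/(-15.8 + 1000) = 1017.6/984.2 = 1.033936
f = 1.033936^(1/-0.0245) = exp(ln(1.033936)/-0.0245) = exp(0.03337/-0.0245)
f = exp(-1.3622) = 0.2561

0.256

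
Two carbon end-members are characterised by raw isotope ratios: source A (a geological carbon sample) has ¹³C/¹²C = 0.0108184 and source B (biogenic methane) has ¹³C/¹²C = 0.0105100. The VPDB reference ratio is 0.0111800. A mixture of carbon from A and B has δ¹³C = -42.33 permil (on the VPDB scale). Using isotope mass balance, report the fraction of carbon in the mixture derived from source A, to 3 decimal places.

0.638

δ_A = (0.0108184/0.0111800 − 1)×1000 = (0.967657 − 1)×1000 = -32.343 permil
δ_B = (0.0105100/0.0111800 − 1)×1000 = (0.940072 − 1)×1000 = -59.928 permil
f_A = (δ_mix − δ_B)/(δ_A − δ_B) = (-42.33 − (-59.928))/(-32.343 − (-59.928))
f_A = 17.598 / 27.585 = 0.6380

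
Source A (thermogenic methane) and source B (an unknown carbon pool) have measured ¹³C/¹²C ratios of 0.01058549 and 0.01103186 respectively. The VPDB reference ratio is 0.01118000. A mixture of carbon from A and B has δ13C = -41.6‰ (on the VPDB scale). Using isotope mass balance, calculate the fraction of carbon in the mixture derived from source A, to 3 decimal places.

0.710

δ_A = (0.01058549/0.01118000 − 1)×1000 = (0.946824 − 1)×1000 = -53.176‰
δ_B = (0.01103186/0.01118000 − 1)×1000 = (0.986750 − 1)×1000 = -13.250‰
f_A = (δ_mix − δ_B)/(δ_A − δ_B) = (-41.6 − (-13.250))/(-53.176 − (-13.250))
f_A = -28.350 / -39.926 = 0.7101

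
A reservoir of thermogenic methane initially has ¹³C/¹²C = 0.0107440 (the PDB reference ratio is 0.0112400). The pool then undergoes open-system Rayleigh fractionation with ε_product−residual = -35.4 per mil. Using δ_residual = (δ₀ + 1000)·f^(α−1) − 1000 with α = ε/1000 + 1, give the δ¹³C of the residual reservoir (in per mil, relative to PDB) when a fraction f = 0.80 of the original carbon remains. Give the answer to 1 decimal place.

-36.5 per mil

δ₀ = (0.0107440/0.0112400 − 1)×1000 = (0.955872 − 1)×1000 = -44.128 per mil
α − 1 = ε/1000 = -0.0354
f^(α−1) = 0.80^(-0.0354) = 1.007931
δ_res = (-44.128 + 1000) × 1.007931 − 1000 = 963.452 − 1000 = -36.55 per mil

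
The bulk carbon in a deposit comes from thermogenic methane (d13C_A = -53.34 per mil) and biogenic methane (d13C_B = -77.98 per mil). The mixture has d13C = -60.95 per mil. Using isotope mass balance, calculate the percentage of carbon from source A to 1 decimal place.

69.1%

δ_mix = f_A·δ_A + (1 − f_A)·δ_B  ⇒  f_A = (δ_mix − δ_B)/(δ_A − δ_B)
f_A = (-60.95 − (-77.98)) / (-53.34 − (-77.98))
f_A = 17.03 / 24.64 = 0.6912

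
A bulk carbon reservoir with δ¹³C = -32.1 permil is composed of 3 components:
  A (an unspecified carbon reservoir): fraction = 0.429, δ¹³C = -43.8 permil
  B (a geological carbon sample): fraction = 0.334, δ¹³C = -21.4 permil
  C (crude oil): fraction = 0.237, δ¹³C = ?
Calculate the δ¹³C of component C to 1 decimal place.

Isotope mass balance: δ_bulk = Σ fᵢ·δᵢ.
-32.1 = 0.429×(-43.8) + 0.334×(-21.4) + 0.237×δ_C
0.237·δ_C = -32.1 − (-25.938) = -6.162
δ_C = -6.162 / 0.237 = -26.00 permil

-26.0 permil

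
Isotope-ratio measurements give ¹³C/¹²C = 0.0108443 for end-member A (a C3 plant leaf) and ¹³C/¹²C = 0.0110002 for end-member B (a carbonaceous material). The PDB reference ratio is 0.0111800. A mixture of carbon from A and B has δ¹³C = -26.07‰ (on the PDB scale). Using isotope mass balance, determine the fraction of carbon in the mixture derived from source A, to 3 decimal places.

0.716

δ_A = (0.0108443/0.0111800 − 1)×1000 = (0.969973 − 1)×1000 = -30.027‰
δ_B = (0.0110002/0.0111800 − 1)×1000 = (0.983918 − 1)×1000 = -16.082‰
f_A = (δ_mix − δ_B)/(δ_A − δ_B) = (-26.07 − (-16.082))/(-30.027 − (-16.082))
f_A = -9.988 / -13.945 = 0.7162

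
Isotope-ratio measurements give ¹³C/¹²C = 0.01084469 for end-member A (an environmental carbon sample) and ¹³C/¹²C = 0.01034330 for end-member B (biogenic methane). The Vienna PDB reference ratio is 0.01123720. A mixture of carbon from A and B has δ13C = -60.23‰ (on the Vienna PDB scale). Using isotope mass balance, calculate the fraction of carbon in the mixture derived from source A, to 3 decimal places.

δ_A = (0.01084469/0.01123720 − 1)×1000 = (0.965070 − 1)×1000 = -34.930‰
δ_B = (0.01034330/0.01123720 − 1)×1000 = (0.920452 − 1)×1000 = -79.548‰
f_A = (δ_mix − δ_B)/(δ_A − δ_B) = (-60.23 − (-79.548))/(-34.930 − (-79.548))
f_A = 19.318 / 44.619 = 0.4330

0.433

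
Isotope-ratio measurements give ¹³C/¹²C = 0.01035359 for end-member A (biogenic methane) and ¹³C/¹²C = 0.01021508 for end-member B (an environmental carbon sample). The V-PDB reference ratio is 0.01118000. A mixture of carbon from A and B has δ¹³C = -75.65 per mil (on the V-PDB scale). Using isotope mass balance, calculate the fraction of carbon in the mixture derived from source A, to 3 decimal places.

δ_A = (0.01035359/0.01118000 − 1)×1000 = (0.926081 − 1)×1000 = -73.919 per mil
δ_B = (0.01021508/0.01118000 − 1)×1000 = (0.913692 − 1)×1000 = -86.308 per mil
f_A = (δ_mix − δ_B)/(δ_A − δ_B) = (-75.65 − (-86.308))/(-73.919 − (-86.308))
f_A = 10.658 / 12.389 = 0.8602

0.860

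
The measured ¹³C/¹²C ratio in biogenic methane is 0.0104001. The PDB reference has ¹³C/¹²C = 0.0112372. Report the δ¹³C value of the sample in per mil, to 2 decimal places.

δ¹³C = (R_sample / R_standard − 1) × 1000
R_sample / R_standard = 0.0104001 / 0.0112372 = 0.925506
δ¹³C = (0.925506 − 1) × 1000 = -74.494 per mil

-74.49 per mil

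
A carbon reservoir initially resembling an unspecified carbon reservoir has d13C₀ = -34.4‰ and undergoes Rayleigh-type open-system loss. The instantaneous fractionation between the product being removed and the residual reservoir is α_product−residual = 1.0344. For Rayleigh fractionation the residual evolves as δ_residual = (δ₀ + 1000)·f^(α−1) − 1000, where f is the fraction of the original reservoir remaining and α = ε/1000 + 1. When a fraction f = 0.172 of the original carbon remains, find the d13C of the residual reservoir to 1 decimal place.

Rayleigh residual: δ_res = (δ₀ + 1000)·f^(α−1) − 1000
α − 1 = 0.03440
f^(α−1) = 0.172^(0.03440) = 0.941244
δ_res = (-34.4 + 1000) × 0.941244 − 1000 = 908.865 − 1000 = -91.13‰

-91.1‰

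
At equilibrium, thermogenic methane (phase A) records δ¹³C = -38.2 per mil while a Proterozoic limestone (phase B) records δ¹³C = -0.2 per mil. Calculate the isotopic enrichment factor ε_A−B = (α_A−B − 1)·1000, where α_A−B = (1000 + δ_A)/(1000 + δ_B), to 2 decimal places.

α_A−B = (1000 + -38.2) / (1000 + -0.2) = 961.8 / 999.8 = 0.961992
ε_A−B = (0.961992 − 1) × 1000 = -38.008 per mil
(The approximation ε ≈ δ_A − δ_B would give -38.0 per mil.)

-38.01 per mil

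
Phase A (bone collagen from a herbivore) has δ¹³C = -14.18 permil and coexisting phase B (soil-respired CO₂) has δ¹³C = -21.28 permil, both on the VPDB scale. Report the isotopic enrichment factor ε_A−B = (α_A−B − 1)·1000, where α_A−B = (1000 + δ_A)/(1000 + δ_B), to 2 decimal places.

7.25 permil

α_A−B = (1000 + -14.18) / (1000 + -21.28) = 985.82 / 978.72 = 1.007254
ε_A−B = (1.007254 − 1) × 1000 = 7.254 permil
(The approximation ε ≈ δ_A − δ_B would give 7.10 permil.)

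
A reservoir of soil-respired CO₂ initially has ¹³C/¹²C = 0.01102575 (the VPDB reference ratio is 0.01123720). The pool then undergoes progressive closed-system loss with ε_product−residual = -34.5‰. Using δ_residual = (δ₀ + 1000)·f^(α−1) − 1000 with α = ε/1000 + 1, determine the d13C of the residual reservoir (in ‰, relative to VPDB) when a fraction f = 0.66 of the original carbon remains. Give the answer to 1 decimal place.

-4.7‰

δ₀ = (0.01102575/0.01123720 − 1)×1000 = (0.981183 − 1)×1000 = -18.817‰
α − 1 = ε/1000 = -0.0345
f^(α−1) = 0.66^(-0.0345) = 1.014439
δ_res = (-18.817 + 1000) × 1.014439 − 1000 = 995.350 − 1000 = -4.65‰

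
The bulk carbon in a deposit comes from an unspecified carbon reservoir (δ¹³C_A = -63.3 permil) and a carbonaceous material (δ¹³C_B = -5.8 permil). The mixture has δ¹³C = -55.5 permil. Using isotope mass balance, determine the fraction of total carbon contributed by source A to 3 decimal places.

δ_mix = f_A·δ_A + (1 − f_A)·δ_B  ⇒  f_A = (δ_mix − δ_B)/(δ_A − δ_B)
f_A = (-55.5 − (-5.8)) / (-63.3 − (-5.8))
f_A = -49.7 / -57.5 = 0.8643

0.864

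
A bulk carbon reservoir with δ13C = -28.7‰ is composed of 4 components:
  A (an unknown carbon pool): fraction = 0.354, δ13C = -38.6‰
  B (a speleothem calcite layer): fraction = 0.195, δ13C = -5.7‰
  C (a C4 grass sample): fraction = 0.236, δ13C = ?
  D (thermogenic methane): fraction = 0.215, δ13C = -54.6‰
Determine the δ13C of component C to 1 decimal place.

Isotope mass balance: δ_bulk = Σ fᵢ·δᵢ.
-28.7 = 0.354×(-38.6) + 0.195×(-5.7) + 0.236×δ_C + 0.215×(-54.6)
0.236·δ_C = -28.7 − (-26.515) = -2.185
δ_C = -2.185 / 0.236 = -9.26‰

-9.3‰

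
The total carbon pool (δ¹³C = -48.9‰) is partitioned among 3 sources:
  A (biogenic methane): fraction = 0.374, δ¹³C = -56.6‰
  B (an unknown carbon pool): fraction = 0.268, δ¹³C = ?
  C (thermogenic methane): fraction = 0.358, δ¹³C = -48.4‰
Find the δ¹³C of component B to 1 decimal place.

-38.8‰

Isotope mass balance: δ_bulk = Σ fᵢ·δᵢ.
-48.9 = 0.374×(-56.6) + 0.268×δ_B + 0.358×(-48.4)
0.268·δ_B = -48.9 − (-38.496) = -10.404
δ_B = -10.404 / 0.268 = -38.82‰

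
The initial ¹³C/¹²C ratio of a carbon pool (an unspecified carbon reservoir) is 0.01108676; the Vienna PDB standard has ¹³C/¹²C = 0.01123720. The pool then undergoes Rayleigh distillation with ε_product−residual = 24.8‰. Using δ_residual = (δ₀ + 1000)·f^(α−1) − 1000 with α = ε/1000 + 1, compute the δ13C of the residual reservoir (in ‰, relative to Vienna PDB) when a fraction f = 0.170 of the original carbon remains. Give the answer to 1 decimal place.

-55.8‰

δ₀ = (0.01108676/0.01123720 − 1)×1000 = (0.986612 − 1)×1000 = -13.388‰
α − 1 = ε/1000 = 0.0248
f^(α−1) = 0.170^(0.0248) = 0.957007
δ_res = (-13.388 + 1000) × 0.957007 − 1000 = 944.195 − 1000 = -55.81‰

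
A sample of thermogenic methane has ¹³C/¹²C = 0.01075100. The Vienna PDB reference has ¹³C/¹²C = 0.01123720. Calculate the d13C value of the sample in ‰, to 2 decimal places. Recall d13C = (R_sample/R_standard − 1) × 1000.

-43.27‰

d13C = (R_sample / R_standard − 1) × 1000
R_sample / R_standard = 0.01075100 / 0.01123720 = 0.956733
d13C = (0.956733 − 1) × 1000 = -43.267‰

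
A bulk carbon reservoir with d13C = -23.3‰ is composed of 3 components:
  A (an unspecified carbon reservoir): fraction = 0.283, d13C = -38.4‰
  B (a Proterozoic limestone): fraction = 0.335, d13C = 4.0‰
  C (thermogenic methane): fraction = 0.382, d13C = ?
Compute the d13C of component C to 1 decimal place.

-36.1‰

Isotope mass balance: δ_bulk = Σ fᵢ·δᵢ.
-23.3 = 0.283×(-38.4) + 0.335×(4.0) + 0.382×δ_C
0.382·δ_C = -23.3 − (-9.527) = -13.773
δ_C = -13.773 / 0.382 = -36.05‰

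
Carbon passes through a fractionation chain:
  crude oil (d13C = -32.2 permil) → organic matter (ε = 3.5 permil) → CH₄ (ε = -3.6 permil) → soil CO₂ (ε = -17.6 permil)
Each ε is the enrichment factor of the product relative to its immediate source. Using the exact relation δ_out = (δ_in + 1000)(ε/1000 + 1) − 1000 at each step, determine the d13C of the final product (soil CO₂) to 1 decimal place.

-49.3 permil

step 1: δ = (-32.20 + 1000)·(3.5/1000 + 1) − 1000 = -28.81 permil
step 2: δ = (-28.81 + 1000)·(-3.6/1000 + 1) − 1000 = -32.31 permil
step 3: δ = (-32.31 + 1000)·(-17.6/1000 + 1) − 1000 = -49.34 permil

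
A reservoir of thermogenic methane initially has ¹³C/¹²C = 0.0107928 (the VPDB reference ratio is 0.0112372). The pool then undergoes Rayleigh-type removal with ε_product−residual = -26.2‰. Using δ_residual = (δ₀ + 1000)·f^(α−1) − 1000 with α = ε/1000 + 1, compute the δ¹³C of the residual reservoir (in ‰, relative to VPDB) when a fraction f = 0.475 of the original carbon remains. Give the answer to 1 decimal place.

-20.6‰

δ₀ = (0.0107928/0.0112372 − 1)×1000 = (0.960453 − 1)×1000 = -39.547‰
α − 1 = ε/1000 = -0.0262
f^(α−1) = 0.475^(-0.0262) = 1.019696
δ_res = (-39.547 + 1000) × 1.019696 − 1000 = 979.370 − 1000 = -20.63‰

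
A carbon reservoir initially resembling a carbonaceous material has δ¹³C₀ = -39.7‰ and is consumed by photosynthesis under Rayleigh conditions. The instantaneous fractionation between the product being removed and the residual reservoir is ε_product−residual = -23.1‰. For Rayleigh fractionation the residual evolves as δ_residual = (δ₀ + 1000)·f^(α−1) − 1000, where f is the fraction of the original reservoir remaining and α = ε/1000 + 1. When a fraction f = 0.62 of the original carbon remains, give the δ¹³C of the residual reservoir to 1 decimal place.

Rayleigh residual: δ_res = (δ₀ + 1000)·f^(α−1) − 1000
α = ε/1000 + 1 = 0.97690, so α − 1 = -0.02310
f^(α−1) = 0.62^(-0.02310) = 1.011104
δ_res = (-39.7 + 1000) × 1.011104 − 1000 = 970.963 − 1000 = -29.04‰

-29.0‰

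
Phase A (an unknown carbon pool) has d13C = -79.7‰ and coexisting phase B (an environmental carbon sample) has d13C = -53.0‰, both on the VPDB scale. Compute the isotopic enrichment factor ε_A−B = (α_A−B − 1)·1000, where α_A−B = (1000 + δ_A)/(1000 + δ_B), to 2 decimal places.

-28.19‰

α_A−B = (1000 + -79.7) / (1000 + -53.0) = 920.3 / 947.0 = 0.971806
ε_A−B = (0.971806 − 1) × 1000 = -28.194‰
(The approximation ε ≈ δ_A − δ_B would give -26.7‰.)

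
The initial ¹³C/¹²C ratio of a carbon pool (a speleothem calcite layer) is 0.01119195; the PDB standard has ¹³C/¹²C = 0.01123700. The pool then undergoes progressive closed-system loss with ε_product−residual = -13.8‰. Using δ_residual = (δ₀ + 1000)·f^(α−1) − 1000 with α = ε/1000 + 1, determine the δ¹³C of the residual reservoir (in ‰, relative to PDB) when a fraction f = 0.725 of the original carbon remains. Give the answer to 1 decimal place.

δ₀ = (0.01119195/0.01123700 − 1)×1000 = (0.995991 − 1)×1000 = -4.009‰
α − 1 = ε/1000 = -0.0138
f^(α−1) = 0.725^(-0.0138) = 1.004448
δ_res = (-4.009 + 1000) × 1.004448 − 1000 = 1000.421 − 1000 = 0.42‰

0.4‰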